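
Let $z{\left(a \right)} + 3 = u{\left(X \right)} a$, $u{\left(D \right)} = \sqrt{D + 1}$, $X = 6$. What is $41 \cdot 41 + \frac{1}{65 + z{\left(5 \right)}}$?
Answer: $\frac{6167651}{3669} - \frac{5 \sqrt{7}}{3669} \approx 1681.0$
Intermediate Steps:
$u{\left(D \right)} = \sqrt{1 + D}$
$z{\left(a \right)} = -3 + a \sqrt{7}$ ($z{\left(a \right)} = -3 + \sqrt{1 + 6} a = -3 + \sqrt{7} a = -3 + a \sqrt{7}$)
$41 \cdot 41 + \frac{1}{65 + z{\left(5 \right)}} = 41 \cdot 41 + \frac{1}{65 - \left(3 - 5 \sqrt{7}\right)} = 1681 + \frac{1}{62 + 5 \sqrt{7}}$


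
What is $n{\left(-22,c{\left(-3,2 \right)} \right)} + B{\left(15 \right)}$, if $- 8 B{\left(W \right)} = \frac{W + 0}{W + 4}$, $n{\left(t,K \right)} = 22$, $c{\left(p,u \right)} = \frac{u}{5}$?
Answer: $\frac{3329}{152} \approx 21.901$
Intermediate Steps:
$c{\left(p,u \right)} = \frac{u}{5}$ ($c{\left(p,u \right)} = u \frac{1}{5} = \frac{u}{5}$)
$B{\left(W \right)} = - \frac{W}{8 \left(4 + W\right)}$ ($B{\left(W \right)} = - \frac{\left(W + 0\right) \frac{1}{W + 4}}{8} = - \frac{W \frac{1}{4 + W}}{8} = - \frac{W}{8 \left(4 + W\right)}$)
$n{\left(-22,c{\left(-3,2 \right)} \right)} + B{\left(15 \right)} = 22 - \frac{15}{32 + 8 \cdot 15} = 22 - \frac{15}{32 + 120} = 22 - \frac{15}{152} = \frac{3329}{152}$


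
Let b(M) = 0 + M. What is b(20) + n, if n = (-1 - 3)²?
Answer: 36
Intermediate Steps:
b(M) = M
n = 16 (n = (-4)² = 16)
b(20) + n = 20 + 16 = 36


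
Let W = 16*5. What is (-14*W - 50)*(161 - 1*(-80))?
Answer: -281970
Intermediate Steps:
W = 80
(-14*W - 50)*(161 - 1*(-80)) = (-14*80 - 50)*(161 - 1*(-80)) = (-1120 - 50)*(161 + 80) = -1170*241 = -281970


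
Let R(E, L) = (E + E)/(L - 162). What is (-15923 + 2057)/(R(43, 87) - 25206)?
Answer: 519975/945268 ≈ 0.55008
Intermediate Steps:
R(E, L) = 2*E/(-162 + L) (R(E, L) = (2*E)/(-162 + L) = 2*E/(-162 + L))
(-15923 + 2057)/(R(43, 87) - 25206) = (-15923 + 2057)/(2*43/(-162 + 87) - 25206) = -13866/(2*43/(-75) - 25206) = -13866/(2*43*(-1/75) - 25206) = -13866/(-86/75 - 25206) = -13866/(-1890536/75) = -13866*(-75/1890536) = 519975/945268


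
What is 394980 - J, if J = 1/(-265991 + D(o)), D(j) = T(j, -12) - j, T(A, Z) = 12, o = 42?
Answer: 105072974581/266021 ≈ 3.9498e+5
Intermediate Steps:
D(j) = 12 - j
J = -1/266021 (J = 1/(-265991 + (12 - 1*42)) = 1/(-265991 + (12 - 42)) = 1/(-265991 - 30) = 1/(-266021) = -1/266021 ≈ -3.7591e-6)
394980 - J = 394980 - 1*(-1/266021) = 394980 + 1/266021 = 105072974581/266021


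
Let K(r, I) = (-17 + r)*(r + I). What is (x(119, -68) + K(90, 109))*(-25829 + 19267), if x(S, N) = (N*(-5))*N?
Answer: 56387266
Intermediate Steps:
K(r, I) = (-17 + r)*(I + r)
x(S, N) = -5*N² (x(S, N) = (-5*N)*N = -5*N²)
(x(119, -68) + K(90, 109))*(-25829 + 19267) = (-5*(-68)² + (90² - 17*109 - 17*90 + 109*90))*(-25829 + 19267) = (-5*4624 + (8100 - 1853 - 1530 + 9810))*(-6562) = (-23120 + 14527)*(-6562) = -8593*(-6562) = 56387266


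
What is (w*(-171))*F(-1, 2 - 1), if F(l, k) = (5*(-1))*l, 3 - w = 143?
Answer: 119700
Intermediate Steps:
w = -140 (w = 3 - 1*143 = 3 - 143 = -140)
F(l, k) = -5*l
(w*(-171))*F(-1, 2 - 1) = (-140*(-171))*(-5*(-1)) = 23940*5 = 119700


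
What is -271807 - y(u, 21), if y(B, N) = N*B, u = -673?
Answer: -257674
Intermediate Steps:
y(B, N) = B*N
-271807 - y(u, 21) = -271807 - (-673)*21 = -271807 - 1*(-14133) = -271807 + 14133 = -257674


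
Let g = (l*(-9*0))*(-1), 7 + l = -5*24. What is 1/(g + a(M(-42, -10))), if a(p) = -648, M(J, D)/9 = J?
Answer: -1/648 ≈ -0.0015432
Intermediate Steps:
M(J, D) = 9*J
l = -127 (l = -7 - 5*24 = -7 - 120 = -127)
g = 0 (g = -(-1143)*0*(-1) = -127*0*(-1) = 0*(-1) = 0)
1/(g + a(M(-42, -10))) = 1/(0 - 648) = 1/(-648) = -1/648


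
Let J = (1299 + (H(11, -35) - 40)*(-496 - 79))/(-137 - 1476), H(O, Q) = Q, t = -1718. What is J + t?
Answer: -2815558/1613 ≈ -1745.5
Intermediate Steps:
J = -44424/1613 (J = (1299 + (-35 - 40)*(-496 - 79))/(-137 - 1476) = (1299 - 75*(-575))/(-1613) = (1299 + 43125)*(-1/1613) = 44424*(-1/1613) = -44424/1613 ≈ -27.541)
J + t = -44424/1613 - 1718 = -2815558/1613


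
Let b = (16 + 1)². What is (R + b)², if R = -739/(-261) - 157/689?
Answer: 2749825123500625/32338469241 ≈ 85033.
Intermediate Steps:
b = 289 (b = 17² = 289)
R = 468194/179829 (R = -739*(-1/261) - 157*1/689 = 739/261 - 157/689 = 468194/179829 ≈ 2.6035)
(R + b)² = (468194/179829 + 289)² = (52438775/179829)² = 2749825123500625/32338469241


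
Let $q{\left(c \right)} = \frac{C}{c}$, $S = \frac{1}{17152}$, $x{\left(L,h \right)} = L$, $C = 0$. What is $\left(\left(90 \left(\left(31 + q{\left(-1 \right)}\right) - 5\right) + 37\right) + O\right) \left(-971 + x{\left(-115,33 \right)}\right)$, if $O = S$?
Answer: $- \frac{22138275615}{8576} \approx -2.5814 \cdot 10^{6}$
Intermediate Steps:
$S = \frac{1}{17152} \approx 5.8302 \cdot 10^{-5}$
$O = \frac{1}{17152} \approx 5.8302 \cdot 10^{-5}$
$q{\left(c \right)} = 0$ ($q{\left(c \right)} = \frac{0}{c} = 0$)
$\left(\left(90 \left(\left(31 + q{\left(-1 \right)}\right) - 5\right) + 37\right) + O\right) \left(-971 + x{\left(-115,33 \right)}\right) = \left(\left(90 \left(\left(31 + 0\right) - 5\right) + 37\right) + \frac{1}{17152}\right) \left(-971 - 115\right) = \left(\left(90 \left(31 - 5\right) + 37\right) + \frac{1}{17152}\right) \left(-1086\right) = \left(\left(90 \cdot 26 + 37\right) + \frac{1}{17152}\right) \left(-1086\right) = \left(\left(2340 + 37\right) + \frac{1}{17152}\right) \left(-1086\right) = \left(2377 + \frac{1}{17152}\right) \left(-1086\right) = \frac{40770305}{17152} \left(-1086\right) = - \frac{22138275615}{8576}$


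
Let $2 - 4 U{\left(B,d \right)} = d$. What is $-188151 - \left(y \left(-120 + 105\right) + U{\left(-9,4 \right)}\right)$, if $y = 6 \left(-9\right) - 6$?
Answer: $- \frac{378101}{2} \approx -1.8905 \cdot 10^{5}$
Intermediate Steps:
$U{\left(B,d \right)} = \frac{1}{2} - \frac{d}{4}$
$y = -60$ ($y = -54 - 6 = -60$)
$-188151 - \left(y \left(-120 + 105\right) + U{\left(-9,4 \right)}\right) = -188151 - \left(- 60 \left(-120 + 105\right) + \left(\frac{1}{2} - 1\right)\right) = -188151 - \left(\left(-60\right) \left(-15\right) + \left(\frac{1}{2} - 1\right)\right) = -188151 - \left(900 - \frac{1}{2}\right) = -188151 - \frac{1799}{2} = - \frac{378101}{2}$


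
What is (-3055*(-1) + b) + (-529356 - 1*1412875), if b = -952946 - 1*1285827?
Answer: -4177949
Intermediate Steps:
b = -2238773 (b = -952946 - 1285827 = -2238773)
(-3055*(-1) + b) + (-529356 - 1*1412875) = (-3055*(-1) - 2238773) + (-529356 - 1*1412875) = (3055 - 2238773) + (-529356 - 1412875) = -2235718 - 1942231 = -4177949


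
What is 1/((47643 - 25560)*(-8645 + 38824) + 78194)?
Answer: 1/666521051 ≈ 1.5003e-9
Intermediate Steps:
1/((47643 - 25560)*(-8645 + 38824) + 78194) = 1/(22083*30179 + 78194) = 1/(666442857 + 78194) = 1/666521051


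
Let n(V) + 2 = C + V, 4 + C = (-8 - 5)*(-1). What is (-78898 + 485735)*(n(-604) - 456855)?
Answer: -186108399324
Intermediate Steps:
C = 9 (C = -4 + (-8 - 5)*(-1) = -4 - 13*(-1) = -4 + 13 = 9)
n(V) = 7 + V (n(V) = -2 + (9 + V) = 7 + V)
(-78898 + 485735)*(n(-604) - 456855) = (-78898 + 485735)*((7 - 604) - 456855) = 406837*(-597 - 456855) = 406837*(-457452) = -186108399324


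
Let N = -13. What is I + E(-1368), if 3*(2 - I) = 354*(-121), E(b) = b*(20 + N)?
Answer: 4704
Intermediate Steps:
E(b) = 7*b (E(b) = b*(20 - 13) = b*7 = 7*b)
I = 14280 (I = 2 - 118*(-121) = 2 - 1/3*(-42834) = 2 + 14278 = 14280)
I + E(-1368) = 14280 + 7*(-1368) = 14280 - 9576 = 4704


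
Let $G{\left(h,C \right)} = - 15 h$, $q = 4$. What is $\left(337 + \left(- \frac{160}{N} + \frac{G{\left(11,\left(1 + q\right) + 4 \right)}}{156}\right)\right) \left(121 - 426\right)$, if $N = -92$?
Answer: $- \frac{123179435}{1196} \approx -1.0299 \cdot 10^{5}$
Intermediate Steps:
$\left(337 + \left(- \frac{160}{N} + \frac{G{\left(11,\left(1 + q\right) + 4 \right)}}{156}\right)\right) \left(121 - 426\right) = \left(337 + \left(- \frac{160}{-92} + \frac{\left(-15\right) 11}{156}\right)\right) \left(121 - 426\right) = \left(337 - - \frac{815}{1196}\right) \left(-305\right) = \left(337 + \left(\frac{40}{23} - \frac{55}{52}\right)\right) \left(-305\right) = \left(337 + \frac{815}{1196}\right) \left(-305\right) = \frac{403867}{1196} \left(-305\right) = - \frac{123179435}{1196}$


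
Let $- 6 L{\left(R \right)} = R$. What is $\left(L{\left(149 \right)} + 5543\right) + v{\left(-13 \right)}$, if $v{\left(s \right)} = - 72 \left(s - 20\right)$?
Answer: $\frac{47365}{6} \approx 7894.2$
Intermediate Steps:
$L{\left(R \right)} = - \frac{R}{6}$
$v{\left(s \right)} = 1440 - 72 s$ ($v{\left(s \right)} = - 72 \left(-20 + s\right) = 1440 - 72 s$)
$\left(L{\left(149 \right)} + 5543\right) + v{\left(-13 \right)} = \left(\left(- \frac{1}{6}\right) 149 + 5543\right) + \left(1440 - -936\right) = \left(- \frac{149}{6} + 5543\right) + \left(1440 + 936\right) = \frac{33109}{6} + 2376 = \frac{47365}{6}$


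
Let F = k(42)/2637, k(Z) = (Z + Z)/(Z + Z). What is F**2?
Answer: 1/6953769 ≈ 1.4381e-7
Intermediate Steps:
k(Z) = 1 (k(Z) = (2*Z)/((2*Z)) = (2*Z)*(1/(2*Z)) = 1)
F = 1/2637 ≈ 0.00037922
F**2 = (1/2637)**2 = 1/6953769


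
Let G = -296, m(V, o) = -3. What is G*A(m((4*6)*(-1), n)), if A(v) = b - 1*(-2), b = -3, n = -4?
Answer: 296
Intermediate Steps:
A(v) = -1 (A(v) = -3 - 1*(-2) = -3 + 2 = -1)
G*A(m((4*6)*(-1), n)) = -296*(-1) = 296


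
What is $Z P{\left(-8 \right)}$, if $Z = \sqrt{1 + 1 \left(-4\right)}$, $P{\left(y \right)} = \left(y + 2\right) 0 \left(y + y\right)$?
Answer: $0$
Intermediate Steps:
$P{\left(y \right)} = 0$ ($P{\left(y \right)} = \left(2 + y\right) 0 \cdot 2 y = 0 \cdot 2 y = 0$)
$Z = i \sqrt{3}$ ($Z = \sqrt{1 - 4} = \sqrt{-3} = i \sqrt{3} \approx 1.732 i$)
$Z P{\left(-8 \right)} = i \sqrt{3} \cdot 0 = 0$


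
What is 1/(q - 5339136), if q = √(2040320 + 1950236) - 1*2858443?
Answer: -8197579/67200297470685 - 2*√997639/67200297470685 ≈ -1.2202e-7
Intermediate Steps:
q = -2858443 + 2*√997639 (q = √3990556 - 2858443 = 2*√997639 - 2858443 = -2858443 + 2*√997639 ≈ -2.8564e+6)
1/(q - 5339136) = 1/((-2858443 + 2*√997639) - 5339136) = 1/(-8197579 + 2*√997639)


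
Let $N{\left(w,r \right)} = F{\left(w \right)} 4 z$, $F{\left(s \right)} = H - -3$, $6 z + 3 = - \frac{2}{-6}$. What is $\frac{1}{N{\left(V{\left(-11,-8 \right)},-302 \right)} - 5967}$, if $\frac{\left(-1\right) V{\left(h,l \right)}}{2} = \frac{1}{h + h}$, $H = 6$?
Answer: $- \frac{1}{5983} \approx -0.00016714$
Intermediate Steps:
$V{\left(h,l \right)} = - \frac{1}{h}$ ($V{\left(h,l \right)} = - \frac{2}{h + h} = - \frac{2}{2 h} = - 2 \frac{1}{2 h} = - \frac{1}{h}$)
$z = - \frac{4}{9}$ ($z = - \frac{1}{2} + \frac{\left(-2\right) \frac{1}{-6}}{6} = - \frac{1}{2} + \frac{\left(-2\right) \left(- \frac{1}{6}\right)}{6} = - \frac{1}{2} + \frac{1}{6} \cdot \frac{1}{3} = - \frac{1}{2} + \frac{1}{18} = - \frac{4}{9} \approx -0.44444$)
$F{\left(s \right)} = 9$ ($F{\left(s \right)} = 6 - -3 = 6 + 3 = 9$)
$N{\left(w,r \right)} = -16$ ($N{\left(w,r \right)} = 9 \cdot 4 \left(- \frac{4}{9}\right) = 36 \left(- \frac{4}{9}\right) = -16$)
$\frac{1}{N{\left(V{\left(-11,-8 \right)},-302 \right)} - 5967} = \frac{1}{-16 - 5967} = \frac{1}{-5983} = - \frac{1}{5983}$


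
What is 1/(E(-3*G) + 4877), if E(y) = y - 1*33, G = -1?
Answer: 1/4847 ≈ 0.00020631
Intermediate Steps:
E(y) = -33 + y (E(y) = y - 33 = -33 + y)
1/(E(-3*G) + 4877) = 1/((-33 - 3*(-1)) + 4877) = 1/((-33 + 3) + 4877) = 1/(-30 + 4877) = 1/4847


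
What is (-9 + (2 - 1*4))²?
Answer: 121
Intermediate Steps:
(-9 + (2 - 1*4))² = (-9 + (2 - 4))² = (-9 - 2)² = (-11)² = 121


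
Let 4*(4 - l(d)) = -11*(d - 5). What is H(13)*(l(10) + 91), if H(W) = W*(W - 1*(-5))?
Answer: 50895/2 ≈ 25448.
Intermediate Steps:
H(W) = W*(5 + W) (H(W) = W*(W + 5) = W*(5 + W))
l(d) = -39/4 + 11*d/4 (l(d) = 4 - (-11)*(d - 5)/4 = 4 - (-11)*(-5 + d)/4 = 4 - (55 - 11*d)/4 = 4 + (-55/4 + 11*d/4) = -39/4 + 11*d/4)
H(13)*(l(10) + 91) = (13*(5 + 13))*((-39/4 + (11/4)*10) + 91) = (13*18)*((-39/4 + 55/2) + 91) = 234*(71/4 + 91) = 234*(435/4) = 50895/2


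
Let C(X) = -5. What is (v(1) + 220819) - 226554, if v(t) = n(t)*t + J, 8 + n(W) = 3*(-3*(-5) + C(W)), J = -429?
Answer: -6142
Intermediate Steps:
n(W) = 22 (n(W) = -8 + 3*(-3*(-5) - 5) = -8 + 3*(15 - 5) = -8 + 3*10 = -8 + 30 = 22)
v(t) = -429 + 22*t (v(t) = 22*t - 429 = -429 + 22*t)
(v(1) + 220819) - 226554 = ((-429 + 22*1) + 220819) - 226554 = ((-429 + 22) + 220819) - 226554 = (-407 + 220819) - 226554 = 220412 - 226554 = -6142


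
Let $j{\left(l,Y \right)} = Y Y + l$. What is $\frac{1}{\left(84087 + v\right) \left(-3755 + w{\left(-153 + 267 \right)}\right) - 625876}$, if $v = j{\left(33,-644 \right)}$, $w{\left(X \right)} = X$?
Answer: $- \frac{1}{1816960572} \approx -5.5037 \cdot 10^{-10}$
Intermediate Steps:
$j{\left(l,Y \right)} = l + Y^{2}$ ($j{\left(l,Y \right)} = Y^{2} + l = l + Y^{2}$)
$v = 414769$ ($v = 33 + \left(-644\right)^{2} = 33 + 414736 = 414769$)
$\frac{1}{\left(84087 + v\right) \left(-3755 + w{\left(-153 + 267 \right)}\right) - 625876} = \frac{1}{\left(84087 + 414769\right) \left(-3755 + \left(-153 + 267\right)\right) - 625876} = \frac{1}{498856 \left(-3755 + 114\right) - 625876} = \frac{1}{498856 \left(-3641\right) - 625876} = \frac{1}{-1816334696 - 625876} = \frac{1}{-1816960572} = - \frac{1}{1816960572}$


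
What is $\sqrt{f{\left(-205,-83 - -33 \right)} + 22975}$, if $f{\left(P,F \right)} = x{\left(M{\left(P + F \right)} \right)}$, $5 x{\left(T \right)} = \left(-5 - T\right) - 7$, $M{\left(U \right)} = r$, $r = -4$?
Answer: $\frac{3 \sqrt{63815}}{5} \approx 151.57$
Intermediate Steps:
$M{\left(U \right)} = -4$
$x{\left(T \right)} = - \frac{12}{5} - \frac{T}{5}$ ($x{\left(T \right)} = \frac{\left(-5 - T\right) - 7}{5} = \frac{-12 - T}{5} = - \frac{12}{5} - \frac{T}{5}$)
$f{\left(P,F \right)} = - \frac{8}{5}$ ($f{\left(P,F \right)} = - \frac{12}{5} - - \frac{4}{5} = - \frac{12}{5} + \frac{4}{5} = - \frac{8}{5}$)
$\sqrt{f{\left(-205,-83 - -33 \right)} + 22975} = \sqrt{- \frac{8}{5} + 22975} = \sqrt{\frac{114867}{5}} = \frac{3 \sqrt{63815}}{5}$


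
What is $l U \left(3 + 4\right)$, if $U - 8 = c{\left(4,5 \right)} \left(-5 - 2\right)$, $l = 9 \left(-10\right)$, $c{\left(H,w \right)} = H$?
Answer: $12600$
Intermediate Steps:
$l = -90$
$U = -20$ ($U = 8 + 4 \left(-5 - 2\right) = 8 + 4 \left(-7\right) = 8 - 28 = -20$)
$l U \left(3 + 4\right) = - 90 \left(- 20 \left(3 + 4\right)\right) = - 90 \left(\left(-20\right) 7\right) = \left(-90\right) \left(-140\right) = 12600$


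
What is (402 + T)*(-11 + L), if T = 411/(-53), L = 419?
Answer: 8525160/53 ≈ 1.6085e+5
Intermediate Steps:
T = -411/53 (T = 411*(-1/53) = -411/53 ≈ -7.7547)
(402 + T)*(-11 + L) = (402 - 411/53)*(-11 + 419) = (20895/53)*408 = 8525160/53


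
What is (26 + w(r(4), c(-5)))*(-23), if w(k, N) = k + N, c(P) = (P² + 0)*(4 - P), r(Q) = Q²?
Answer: -6141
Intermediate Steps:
c(P) = P²*(4 - P)
w(k, N) = N + k
(26 + w(r(4), c(-5)))*(-23) = (26 + ((-5)²*(4 - 1*(-5)) + 4²))*(-23) = (26 + (25*(4 + 5) + 16))*(-23) = (26 + (25*9 + 16))*(-23) = (26 + (225 + 16))*(-23) = (26 + 241)*(-23) = 267*(-23) = -6141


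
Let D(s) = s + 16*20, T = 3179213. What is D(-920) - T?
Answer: -3179813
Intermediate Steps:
D(s) = 320 + s (D(s) = s + 320 = 320 + s)
D(-920) - T = (320 - 920) - 1*3179213 = -600 - 3179213 = -3179813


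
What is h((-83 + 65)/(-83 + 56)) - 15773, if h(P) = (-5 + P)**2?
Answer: -141788/9 ≈ -15754.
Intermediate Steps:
h((-83 + 65)/(-83 + 56)) - 15773 = (-5 + (-83 + 65)/(-83 + 56))**2 - 15773 = (-5 - 18/(-27))**2 - 15773 = (-5 - 18*(-1/27))**2 - 15773 = (-5 + 2/3)**2 - 15773 = (-13/3)**2 - 15773 = 169/9 - 15773 = -141788/9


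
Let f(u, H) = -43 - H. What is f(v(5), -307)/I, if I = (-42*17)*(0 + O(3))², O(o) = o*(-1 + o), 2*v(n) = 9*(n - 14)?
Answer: -11/1071 ≈ -0.010271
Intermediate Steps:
v(n) = -63 + 9*n/2 (v(n) = (9*(n - 14))/2 = (9*(-14 + n))/2 = (-126 + 9*n)/2 = -63 + 9*n/2)
I = -25704 (I = (-42*17)*(0 + 3*(-1 + 3))² = -714*(0 + 3*2)² = -714*(0 + 6)² = -714*6² = -714*36 = -25704)
f(v(5), -307)/I = (-43 - 1*(-307))/(-25704) = (-43 + 307)*(-1/25704) = 264*(-1/25704) = -11/1071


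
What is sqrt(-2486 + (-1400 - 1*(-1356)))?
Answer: I*sqrt(2530) ≈ 50.299*I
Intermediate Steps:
sqrt(-2486 + (-1400 - 1*(-1356))) = sqrt(-2486 + (-1400 + 1356)) = sqrt(-2486 - 44) = sqrt(-2530) = I*sqrt(2530)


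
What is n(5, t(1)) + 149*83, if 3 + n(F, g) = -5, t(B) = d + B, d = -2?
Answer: 12359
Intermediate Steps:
t(B) = -2 + B
n(F, g) = -8 (n(F, g) = -3 - 5 = -8)
n(5, t(1)) + 149*83 = -8 + 149*83 = -8 + 12367 = 12359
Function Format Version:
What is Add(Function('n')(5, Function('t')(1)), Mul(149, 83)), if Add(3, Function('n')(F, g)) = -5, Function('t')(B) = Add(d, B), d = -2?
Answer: 12359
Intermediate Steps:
Function('t')(B) = Add(-2, B)
Function('n')(F, g) = -8 (Function('n')(F, g) = Add(-3, -5) = -8)
Add(Function('n')(5, Function('t')(1)), Mul(149, 83)) = Add(-8, Mul(149, 83)) = Add(-8, 12367) = 12359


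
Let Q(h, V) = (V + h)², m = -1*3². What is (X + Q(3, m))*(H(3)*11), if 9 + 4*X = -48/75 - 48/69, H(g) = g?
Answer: 2536281/2300 ≈ 1102.7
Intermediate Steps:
m = -9 (m = -1*9 = -9)
X = -5943/2300 (X = -9/4 + (-48/75 - 48/69)/4 = -9/4 + (-48*1/75 - 48*1/69)/4 = -9/4 + (-16/25 - 16/23)/4 = -9/4 + (¼)*(-768/575) = -9/4 - 192/575 = -5943/2300 ≈ -2.5839)
(X + Q(3, m))*(H(3)*11) = (-5943/2300 + (-9 + 3)²)*(3*11) = (-5943/2300 + (-6)²)*33 = (-5943/2300 + 36)*33 = (76857/2300)*33 = 2536281/2300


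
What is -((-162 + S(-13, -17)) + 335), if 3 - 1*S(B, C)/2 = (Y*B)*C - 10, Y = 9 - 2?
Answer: 2895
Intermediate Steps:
Y = 7
S(B, C) = 26 - 14*B*C (S(B, C) = 6 - 2*((7*B)*C - 10) = 6 - 2*(7*B*C - 10) = 6 - 2*(-10 + 7*B*C) = 6 + (20 - 14*B*C) = 26 - 14*B*C)
-((-162 + S(-13, -17)) + 335) = -((-162 + (26 - 14*(-13)*(-17))) + 335) = -((-162 + (26 - 3094)) + 335) = -((-162 - 3068) + 335) = -(-3230 + 335) = -1*(-2895) = 2895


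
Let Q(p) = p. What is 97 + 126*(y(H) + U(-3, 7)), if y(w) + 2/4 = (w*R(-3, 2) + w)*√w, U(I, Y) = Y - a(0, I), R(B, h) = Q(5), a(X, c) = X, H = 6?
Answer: 916 + 4536*√6 ≈ 12027.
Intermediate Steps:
R(B, h) = 5
U(I, Y) = Y (U(I, Y) = Y - 1*0 = Y + 0 = Y)
y(w) = -½ + 6*w^(3/2) (y(w) = -½ + (w*5 + w)*√w = -½ + (5*w + w)*√w = -½ + (6*w)*√w = -½ + 6*w^(3/2))
97 + 126*(y(H) + U(-3, 7)) = 97 + 126*((-½ + 6*6^(3/2)) + 7) = 97 + 126*((-½ + 6*(6*√6)) + 7) = 97 + 126*((-½ + 36*√6) + 7) = 97 + 126*(13/2 + 36*√6) = 97 + (819 + 4536*√6) = 916 + 4536*√6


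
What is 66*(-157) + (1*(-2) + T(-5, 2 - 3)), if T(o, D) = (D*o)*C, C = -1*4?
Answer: -10384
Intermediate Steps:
C = -4
T(o, D) = -4*D*o (T(o, D) = (D*o)*(-4) = -4*D*o)
66*(-157) + (1*(-2) + T(-5, 2 - 3)) = 66*(-157) + (1*(-2) - 4*(2 - 3)*(-5)) = -10362 + (-2 - 4*(-1)*(-5)) = -10362 + (-2 - 20) = -10362 - 22 = -10384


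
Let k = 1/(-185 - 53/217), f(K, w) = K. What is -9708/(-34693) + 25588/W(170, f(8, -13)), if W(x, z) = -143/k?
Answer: 124220422670/99713128801 ≈ 1.2458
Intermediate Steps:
k = -217/40198 (k = 1/(-185 - 53*1/217) = 1/(-185 - 53/217) = 1/(-40198/217) = -217/40198 ≈ -0.0053983)
W(x, z) = 5748314/217 (W(x, z) = -143/(-217/40198) = -143*(-40198/217) = 5748314/217)
-9708/(-34693) + 25588/W(170, f(8, -13)) = -9708/(-34693) + 25588/(5748314/217) = -9708*(-1/34693) + 25588*(217/5748314) = 9708/34693 + 2776298/2874157 = 124220422670/99713128801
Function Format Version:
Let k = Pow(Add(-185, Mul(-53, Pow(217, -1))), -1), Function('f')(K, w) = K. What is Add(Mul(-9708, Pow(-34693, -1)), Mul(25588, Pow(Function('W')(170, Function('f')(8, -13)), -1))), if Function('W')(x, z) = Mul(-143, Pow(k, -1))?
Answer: Rational(124220422670, 99713128801) ≈ 1.2458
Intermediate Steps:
k = Rational(-217, 40198) (k = Pow(Add(-185, Mul(-53, Rational(1, 217))), -1) = Pow(Add(-185, Rational(-53, 217)), -1) = Pow(Rational(-40198, 217), -1) = Rational(-217, 40198) ≈ -0.0053983)
Function('W')(x, z) = Rational(5748314, 217) (Function('W')(x, z) = Mul(-143, Pow(Rational(-217, 40198), -1)) = Mul(-143, Rational(-40198, 217)) = Rational(5748314, 217))
Add(Mul(-9708, Pow(-34693, -1)), Mul(25588, Pow(Function('W')(170, Function('f')(8, -13)), -1))) = Add(Mul(-9708, Pow(-34693, -1)), Mul(25588, Pow(Rational(5748314, 217), -1))) = Add(Mul(-9708, Rational(-1, 34693)), Mul(25588, Rational(217, 5748314))) = Add(Rational(9708, 34693), Rational(2776298, 2874157)) = Rational(124220422670, 99713128801)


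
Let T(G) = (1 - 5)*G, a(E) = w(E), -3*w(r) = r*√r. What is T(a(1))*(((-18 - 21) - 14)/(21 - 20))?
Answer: -212/3 ≈ -70.667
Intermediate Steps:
w(r) = -r^(3/2)/3 (w(r) = -r*√r/3 = -r^(3/2)/3)
a(E) = -E^(3/2)/3
T(G) = -4*G
T(a(1))*(((-18 - 21) - 14)/(21 - 20)) = (-(-4)*1^(3/2)/3)*(((-18 - 21) - 14)/(21 - 20)) = (-(-4)/3)*((-39 - 14)/1) = (-4*(-⅓))*(-53*1) = (4/3)*(-53) = -212/3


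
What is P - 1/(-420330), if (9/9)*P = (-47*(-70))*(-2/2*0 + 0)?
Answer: 1/420330 ≈ 2.3791e-6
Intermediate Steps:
P = 0 (P = (-47*(-70))*(-2/2*0 + 0) = 3290*(-2*½*0 + 0) = 3290*(-1*0 + 0) = 3290*(0 + 0) = 3290*0 = 0)
P - 1/(-420330) = 0 - 1/(-420330) = 0 - 1*(-1/420330) = 0 + 1/420330 = 1/420330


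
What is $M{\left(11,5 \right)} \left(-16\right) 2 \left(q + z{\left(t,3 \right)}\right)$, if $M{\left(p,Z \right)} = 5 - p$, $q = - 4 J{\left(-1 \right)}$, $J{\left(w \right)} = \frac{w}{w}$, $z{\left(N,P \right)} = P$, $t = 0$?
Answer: $-192$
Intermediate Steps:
$J{\left(w \right)} = 1$
$q = -4$ ($q = \left(-4\right) 1 = -4$)
$M{\left(11,5 \right)} \left(-16\right) 2 \left(q + z{\left(t,3 \right)}\right) = \left(5 - 11\right) \left(-16\right) 2 \left(-4 + 3\right) = \left(5 - 11\right) \left(-16\right) 2 \left(-1\right) = \left(-6\right) \left(-16\right) \left(-2\right) = 96 \left(-2\right) = -192$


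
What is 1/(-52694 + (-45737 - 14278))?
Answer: -1/112709 ≈ -8.8724e-6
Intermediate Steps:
1/(-52694 + (-45737 - 14278)) = 1/(-52694 - 60015) = 1/(-112709) = -1/112709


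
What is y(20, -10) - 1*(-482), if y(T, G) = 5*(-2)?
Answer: 472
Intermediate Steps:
y(T, G) = -10
y(20, -10) - 1*(-482) = -10 - 1*(-482) = -10 + 482 = 472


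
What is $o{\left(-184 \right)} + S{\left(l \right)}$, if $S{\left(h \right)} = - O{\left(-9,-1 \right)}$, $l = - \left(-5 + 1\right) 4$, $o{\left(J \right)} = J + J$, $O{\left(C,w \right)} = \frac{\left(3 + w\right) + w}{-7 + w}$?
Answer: $- \frac{2943}{8} \approx -367.88$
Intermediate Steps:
$O{\left(C,w \right)} = \frac{3 + 2 w}{-7 + w}$
$o{\left(J \right)} = 2 J$
$l = 16$ ($l = - \left(-4\right) 4 = \left(-1\right) \left(-16\right) = 16$)
$S{\left(h \right)} = \frac{1}{8}$ ($S{\left(h \right)} = - \frac{3 + 2 \left(-1\right)}{-7 - 1} = - \frac{3 - 2}{-8} = - \frac{\left(-1\right) 1}{8} = \left(-1\right) \left(- \frac{1}{8}\right) = \frac{1}{8}$)
$o{\left(-184 \right)} + S{\left(l \right)} = 2 \left(-184\right) + \frac{1}{8} = -368 + \frac{1}{8} = - \frac{2943}{8}$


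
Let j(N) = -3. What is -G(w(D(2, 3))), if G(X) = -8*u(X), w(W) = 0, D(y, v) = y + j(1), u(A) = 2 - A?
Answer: 16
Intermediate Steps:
D(y, v) = -3 + y (D(y, v) = y - 3 = -3 + y)
G(X) = -16 + 8*X (G(X) = -8*(2 - X) = -16 + 8*X)
-G(w(D(2, 3))) = -(-16 + 8*0) = -(-16 + 0) = -1*(-16) = 16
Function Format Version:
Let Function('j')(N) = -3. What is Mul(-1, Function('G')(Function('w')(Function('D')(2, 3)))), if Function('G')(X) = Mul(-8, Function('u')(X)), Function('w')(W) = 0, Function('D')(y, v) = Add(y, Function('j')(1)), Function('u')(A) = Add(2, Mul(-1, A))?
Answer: 16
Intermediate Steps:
Function('D')(y, v) = Add(-3, y) (Function('D')(y, v) = Add(y, -3) = Add(-3, y))
Function('G')(X) = Add(-16, Mul(8, X)) (Function('G')(X) = Mul(-8, Add(2, Mul(-1, X))) = Add(-16, Mul(8, X)))
Mul(-1, Function('G')(Function('w')(Function('D')(2, 3)))) = Mul(-1, Add(-16, Mul(8, 0))) = Mul(-1, Add(-16, 0)) = Mul(-1, -16) = 16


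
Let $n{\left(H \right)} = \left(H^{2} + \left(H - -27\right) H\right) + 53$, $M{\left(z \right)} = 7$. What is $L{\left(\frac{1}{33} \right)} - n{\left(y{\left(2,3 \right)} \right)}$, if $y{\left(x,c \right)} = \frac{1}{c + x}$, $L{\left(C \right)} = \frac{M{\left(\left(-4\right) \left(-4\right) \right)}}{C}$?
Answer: $\frac{4313}{25} \approx 172.52$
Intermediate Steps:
$L{\left(C \right)} = \frac{7}{C}$
$n{\left(H \right)} = 53 + H^{2} + H \left(27 + H\right)$ ($n{\left(H \right)} = \left(H^{2} + \left(H + 27\right) H\right) + 53 = \left(H^{2} + \left(27 + H\right) H\right) + 53 = \left(H^{2} + H \left(27 + H\right)\right) + 53 = 53 + H^{2} + H \left(27 + H\right)$)
$L{\left(\frac{1}{33} \right)} - n{\left(y{\left(2,3 \right)} \right)} = \frac{7}{\frac{1}{33}} - \left(53 + 2 \left(\frac{1}{3 + 2}\right)^{2} + \frac{27}{3 + 2}\right) = 7 \frac{1}{\frac{1}{33}} - \left(53 + 2 \left(\frac{1}{5}\right)^{2} + \frac{27}{5}\right) = 7 \cdot 33 - \left(53 + \frac{2}{25} + 27 \cdot \frac{1}{5}\right) = 231 - \left(53 + 2 \cdot \frac{1}{25} + \frac{27}{5}\right) = 231 - \left(53 + \frac{2}{25} + \frac{27}{5}\right) = 231 - \frac{1462}{25} = \frac{4313}{25}$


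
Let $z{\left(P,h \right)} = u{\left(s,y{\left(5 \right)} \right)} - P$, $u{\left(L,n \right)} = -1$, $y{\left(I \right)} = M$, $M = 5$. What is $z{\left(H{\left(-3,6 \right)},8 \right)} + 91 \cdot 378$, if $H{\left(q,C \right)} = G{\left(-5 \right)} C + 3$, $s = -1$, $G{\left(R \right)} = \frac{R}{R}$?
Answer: $34388$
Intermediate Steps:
$G{\left(R \right)} = 1$
$y{\left(I \right)} = 5$
$H{\left(q,C \right)} = 3 + C$ ($H{\left(q,C \right)} = 1 C + 3 = C + 3 = 3 + C$)
$z{\left(P,h \right)} = -1 - P$
$z{\left(H{\left(-3,6 \right)},8 \right)} + 91 \cdot 378 = \left(-1 - \left(3 + 6\right)\right) + 91 \cdot 378 = \left(-1 - 9\right) + 34398 = -10 + 34398 = 34388$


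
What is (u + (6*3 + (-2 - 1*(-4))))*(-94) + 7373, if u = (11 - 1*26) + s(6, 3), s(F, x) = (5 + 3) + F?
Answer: 5587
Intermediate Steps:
s(F, x) = 8 + F
u = -1 (u = (11 - 1*26) + (8 + 6) = (11 - 26) + 14 = -15 + 14 = -1)
(u + (6*3 + (-2 - 1*(-4))))*(-94) + 7373 = (-1 + (6*3 + (-2 - 1*(-4))))*(-94) + 7373 = (-1 + (18 + (-2 + 4)))*(-94) + 7373 = (-1 + (18 + 2))*(-94) + 7373 = (-1 + 20)*(-94) + 7373 = 19*(-94) + 7373 = -1786 + 7373 = 5587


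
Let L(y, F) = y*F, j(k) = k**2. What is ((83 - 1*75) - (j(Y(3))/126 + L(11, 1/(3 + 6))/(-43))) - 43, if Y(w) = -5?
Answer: -63517/1806 ≈ -35.170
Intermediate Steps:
L(y, F) = F*y
((83 - 1*75) - (j(Y(3))/126 + L(11, 1/(3 + 6))/(-43))) - 43 = ((83 - 1*75) - ((-5)**2/126 + (11/(3 + 6))/(-43))) - 43 = ((83 - 75) - (25*(1/126) + (11/9)*(-1/43))) - 43 = (8 - (25/126 + ((1/9)*11)*(-1/43))) - 43 = (8 - (25/126 + (11/9)*(-1/43))) - 43 = (8 - (25/126 - 11/387)) - 43 = (8 - 1*307/1806) - 43 = (8 - 307/1806) - 43 = 14141/1806 - 43 = -63517/1806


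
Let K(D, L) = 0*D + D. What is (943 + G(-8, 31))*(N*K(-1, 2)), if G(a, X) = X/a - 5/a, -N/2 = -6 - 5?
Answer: -41349/2 ≈ -20675.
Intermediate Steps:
K(D, L) = D (K(D, L) = 0 + D = D)
N = 22 (N = -2*(-6 - 5) = -2*(-11) = 22)
G(a, X) = -5/a + X/a
(943 + G(-8, 31))*(N*K(-1, 2)) = (943 + (-5 + 31)/(-8))*(22*(-1)) = (943 - ⅛*26)*(-22) = (943 - 13/4)*(-22) = (3759/4)*(-22) = -41349/2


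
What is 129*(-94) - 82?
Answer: -12208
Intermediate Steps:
129*(-94) - 82 = -12126 - 82 = -12208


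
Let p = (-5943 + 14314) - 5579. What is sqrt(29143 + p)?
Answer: sqrt(31935) ≈ 178.70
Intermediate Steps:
p = 2792 (p = 8371 - 5579 = 2792)
sqrt(29143 + p) = sqrt(29143 + 2792) = sqrt(31935)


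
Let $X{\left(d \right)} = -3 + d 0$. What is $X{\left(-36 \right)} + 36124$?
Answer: $36121$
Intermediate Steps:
$X{\left(d \right)} = -3$ ($X{\left(d \right)} = -3 + 0 = -3$)
$X{\left(-36 \right)} + 36124 = -3 + 36124 = 36121$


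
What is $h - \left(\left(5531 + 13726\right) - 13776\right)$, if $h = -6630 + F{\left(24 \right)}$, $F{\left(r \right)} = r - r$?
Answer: $-12111$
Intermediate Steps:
$F{\left(r \right)} = 0$
$h = -6630$ ($h = -6630 + 0 = -6630$)
$h - \left(\left(5531 + 13726\right) - 13776\right) = -6630 - \left(\left(5531 + 13726\right) - 13776\right) = -6630 - \left(19257 - 13776\right) = -6630 - 5481 = -12111$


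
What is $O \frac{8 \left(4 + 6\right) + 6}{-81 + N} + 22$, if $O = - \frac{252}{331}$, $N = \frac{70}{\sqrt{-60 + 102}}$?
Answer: $\frac{146049202}{6399223} + \frac{108360 \sqrt{42}}{6399223} \approx 22.933$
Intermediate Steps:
$N = \frac{5 \sqrt{42}}{3}$ ($N = \frac{70}{\sqrt{42}} = 70 \frac{\sqrt{42}}{42} = \frac{5 \sqrt{42}}{3} \approx 10.801$)
$O = - \frac{252}{331}$ ($O = \left(-252\right) \frac{1}{331} = - \frac{252}{331} \approx -0.76133$)
$O \frac{8 \left(4 + 6\right) + 6}{-81 + N} + 22 = - \frac{252 \frac{8 \left(4 + 6\right) + 6}{-81 + \frac{5 \sqrt{42}}{3}}}{331} + 22 = - \frac{252 \frac{8 \cdot 10 + 6}{-81 + \frac{5 \sqrt{42}}{3}}}{331} + 22 = - \frac{252 \frac{80 + 6}{-81 + \frac{5 \sqrt{42}}{3}}}{331} + 22 = - \frac{252 \frac{86}{-81 + \frac{5 \sqrt{42}}{3}}}{331} + 22 = - \frac{21672}{331 \left(-81 + \frac{5 \sqrt{42}}{3}\right)} + 22 = 22 - \frac{21672}{331 \left(-81 + \frac{5 \sqrt{42}}{3}\right)}$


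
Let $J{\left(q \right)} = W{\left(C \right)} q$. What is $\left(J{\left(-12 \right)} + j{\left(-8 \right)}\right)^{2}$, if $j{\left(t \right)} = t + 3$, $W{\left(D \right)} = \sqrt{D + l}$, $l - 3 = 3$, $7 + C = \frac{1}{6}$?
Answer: $-95 + 20 i \sqrt{30} \approx -95.0 + 109.54 i$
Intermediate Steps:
$C = - \frac{41}{6}$ ($C = -7 + \frac{1}{6} = - \frac{41}{6} \approx -6.8333$)
$l = 6$ ($l = 3 + 3 = 6$)
$W{\left(D \right)} = \sqrt{6 + D}$ ($W{\left(D \right)} = \sqrt{D + 6} = \sqrt{6 + D}$)
$J{\left(q \right)} = \frac{i q \sqrt{30}}{6}$ ($J{\left(q \right)} = \sqrt{6 - \frac{41}{6}} q = \sqrt{- \frac{5}{6}} q = \frac{i \sqrt{30}}{6} q = \frac{i q \sqrt{30}}{6}$)
$j{\left(t \right)} = 3 + t$
$\left(J{\left(-12 \right)} + j{\left(-8 \right)}\right)^{2} = \left(\frac{1}{6} i \left(-12\right) \sqrt{30} + \left(3 - 8\right)\right)^{2} = \left(- 2 i \sqrt{30} - 5\right)^{2} = \left(-5 - 2 i \sqrt{30}\right)^{2}$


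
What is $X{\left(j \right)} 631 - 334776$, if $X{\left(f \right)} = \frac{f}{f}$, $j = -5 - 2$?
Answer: $-334145$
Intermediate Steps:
$j = -7$ ($j = -5 - 2 = -7$)
$X{\left(f \right)} = 1$
$X{\left(j \right)} 631 - 334776 = 1 \cdot 631 - 334776 = 631 - 334776 = -334145$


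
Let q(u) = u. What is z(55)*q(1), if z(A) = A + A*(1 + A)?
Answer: 3135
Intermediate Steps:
z(55)*q(1) = (55*(2 + 55))*1 = (55*57)*1 = 3135*1 = 3135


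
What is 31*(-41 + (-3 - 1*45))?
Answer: -2759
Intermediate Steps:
31*(-41 + (-3 - 1*45)) = 31*(-41 + (-3 - 45)) = 31*(-41 - 48) = 31*(-89) = -2759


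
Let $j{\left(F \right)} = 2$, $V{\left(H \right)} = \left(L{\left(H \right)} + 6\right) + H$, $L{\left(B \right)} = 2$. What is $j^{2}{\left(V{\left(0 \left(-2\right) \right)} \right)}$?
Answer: $4$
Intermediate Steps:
$V{\left(H \right)} = 8 + H$ ($V{\left(H \right)} = \left(2 + 6\right) + H = 8 + H$)
$j^{2}{\left(V{\left(0 \left(-2\right) \right)} \right)} = 2^{2} = 4$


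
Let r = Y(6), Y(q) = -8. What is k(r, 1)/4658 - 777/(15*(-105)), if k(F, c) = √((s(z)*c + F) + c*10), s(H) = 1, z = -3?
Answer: 37/75 + √3/4658 ≈ 0.49371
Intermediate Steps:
r = -8
k(F, c) = √(F + 11*c) (k(F, c) = √((1*c + F) + c*10) = √((c + F) + 10*c) = √((F + c) + 10*c) = √(F + 11*c))
k(r, 1)/4658 - 777/(15*(-105)) = √(-8 + 11*1)/4658 - 777/(15*(-105)) = √(-8 + 11)*(1/4658) - 777/(-1575) = √3*(1/4658) - 777*(-1/1575) = √3/4658 + 37/75 = 37/75 + √3/4658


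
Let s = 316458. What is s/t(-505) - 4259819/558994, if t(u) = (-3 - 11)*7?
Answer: -88657792757/27390706 ≈ -3236.8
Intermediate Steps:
t(u) = -98 (t(u) = -14*7 = -98)
s/t(-505) - 4259819/558994 = 316458/(-98) - 4259819/558994 = 316458*(-1/98) - 4259819*1/558994 = -158229/49 - 4259819/558994 = -88657792757/27390706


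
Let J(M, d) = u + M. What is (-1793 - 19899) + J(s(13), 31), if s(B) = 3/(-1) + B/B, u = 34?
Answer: -21660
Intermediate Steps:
s(B) = -2 (s(B) = 3*(-1) + 1 = -3 + 1 = -2)
J(M, d) = 34 + M
(-1793 - 19899) + J(s(13), 31) = (-1793 - 19899) + (34 - 2) = -21692 + 32 = -21660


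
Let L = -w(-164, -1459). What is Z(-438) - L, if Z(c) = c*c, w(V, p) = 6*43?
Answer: 192102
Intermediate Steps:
w(V, p) = 258
Z(c) = c²
L = -258 (L = -1*258 = -258)
Z(-438) - L = (-438)² - 1*(-258) = 191844 + 258 = 192102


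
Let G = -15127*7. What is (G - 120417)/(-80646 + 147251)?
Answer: -226306/66605 ≈ -3.3977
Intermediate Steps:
G = -105889
(G - 120417)/(-80646 + 147251) = (-105889 - 120417)/(-80646 + 147251) = -226306/66605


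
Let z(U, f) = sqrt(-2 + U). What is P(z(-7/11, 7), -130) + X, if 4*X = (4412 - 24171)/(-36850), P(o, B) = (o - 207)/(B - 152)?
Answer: 6013973/6927800 - I*sqrt(319)/3102 ≈ 0.86809 - 0.0057578*I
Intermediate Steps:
P(o, B) = (-207 + o)/(-152 + B)
X = 19759/147400 (X = ((4412 - 24171)/(-36850))/4 = (-19759*(-1/36850))/4 = (1/4)*(19759/36850) = 19759/147400 ≈ 0.13405)
P(z(-7/11, 7), -130) + X = (-207 + sqrt(-2 - 7/11))/(-152 - 130) + 19759/147400 = (-207 + sqrt(-2 - 7*1/11))/(-282) + 19759/147400 = -(-207 + sqrt(-2 - 7/11))/282 + 19759/147400 = -(-207 + sqrt(-29/11))/282 + 19759/147400 = -(-207 + I*sqrt(319)/11)/282 + 19759/147400 = (69/94 - I*sqrt(319)/3102) + 19759/147400 = 6013973/6927800 - I*sqrt(319)/3102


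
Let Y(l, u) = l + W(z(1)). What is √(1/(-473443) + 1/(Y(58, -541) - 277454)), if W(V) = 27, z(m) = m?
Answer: 2*I*√24648859787590301/131318411467 ≈ 0.0023911*I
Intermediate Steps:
Y(l, u) = 27 + l (Y(l, u) = l + 27 = 27 + l)
√(1/(-473443) + 1/(Y(58, -541) - 277454)) = √(1/(-473443) + 1/((27 + 58) - 277454)) = √(-1/473443 + 1/(85 - 277454)) = √(-1/473443 + 1/(-277369)) = √(-1/473443 - 1/277369) = √(-750812/131318411467) = 2*I*√24648859787590301/131318411467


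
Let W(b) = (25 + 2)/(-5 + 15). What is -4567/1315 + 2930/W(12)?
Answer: 38406191/35505 ≈ 1081.7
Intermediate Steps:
W(b) = 27/10
-4567/1315 + 2930/W(12) = -4567/1315 + 2930/(27/10) = -4567*1/1315 + 2930*(10/27) = -4567/1315 + 29300/27 = 38406191/35505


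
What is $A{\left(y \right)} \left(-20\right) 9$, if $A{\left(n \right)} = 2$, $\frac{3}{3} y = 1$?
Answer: $-360$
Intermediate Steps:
$y = 1$
$A{\left(y \right)} \left(-20\right) 9 = 2 \left(-20\right) 9 = \left(-40\right) 9 = -360$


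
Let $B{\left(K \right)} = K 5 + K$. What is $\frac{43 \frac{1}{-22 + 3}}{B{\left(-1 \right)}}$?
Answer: $\frac{43}{114} \approx 0.37719$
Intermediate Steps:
$B{\left(K \right)} = 6 K$ ($B{\left(K \right)} = 5 K + K = 6 K$)
$\frac{43 \frac{1}{-22 + 3}}{B{\left(-1 \right)}} = \frac{43 \frac{1}{-22 + 3}}{6 \left(-1\right)} = \frac{43 \frac{1}{-19}}{-6} = 43 \left(- \frac{1}{19}\right) \left(- \frac{1}{6}\right) = \left(- \frac{43}{19}\right) \left(- \frac{1}{6}\right) = \frac{43}{114}$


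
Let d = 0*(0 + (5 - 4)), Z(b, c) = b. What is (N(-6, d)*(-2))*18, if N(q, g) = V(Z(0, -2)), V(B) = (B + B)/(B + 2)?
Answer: 0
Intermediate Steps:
V(B) = 2*B/(2 + B) (V(B) = (2*B)/(2 + B) = 2*B/(2 + B))
d = 0 (d = 0*(0 + 1) = 0*1 = 0)
N(q, g) = 0 (N(q, g) = 2*0/(2 + 0) = 2*0/2 = 2*0*(1/2) = 0)
(N(-6, d)*(-2))*18 = (0*(-2))*18 = 0*18 = 0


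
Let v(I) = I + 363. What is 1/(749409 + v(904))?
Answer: 1/750676 ≈ 1.3321e-6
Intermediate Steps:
v(I) = 363 + I
1/(749409 + v(904)) = 1/(749409 + (363 + 904)) = 1/(749409 + 1267) = 1/750676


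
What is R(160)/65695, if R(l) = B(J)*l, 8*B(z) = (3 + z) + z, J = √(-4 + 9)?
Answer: 12/13139 + 8*√5/13139 ≈ 0.0022748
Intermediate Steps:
J = √5 ≈ 2.2361
B(z) = 3/8 + z/4 (B(z) = ((3 + z) + z)/8 = (3 + 2*z)/8 = 3/8 + z/4)
R(l) = l*(3/8 + √5/4) (R(l) = (3/8 + √5/4)*l = l*(3/8 + √5/4))
R(160)/65695 = ((⅛)*160*(3 + 2*√5))/65695 = (60 + 40*√5)*(1/65695) = 12/13139 + 8*√5/13139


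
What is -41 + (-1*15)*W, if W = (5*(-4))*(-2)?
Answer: -641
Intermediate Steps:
W = 40 (W = -20*(-2) = 40)
-41 + (-1*15)*W = -41 - 1*15*40 = -41 - 15*40 = -41 - 600 = -641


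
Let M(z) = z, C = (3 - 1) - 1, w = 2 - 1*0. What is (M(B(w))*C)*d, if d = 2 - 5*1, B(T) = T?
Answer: -6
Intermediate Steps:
w = 2 (w = 2 + 0 = 2)
C = 1 (C = 2 - 1 = 1)
d = -3 (d = 2 - 5 = -3)
(M(B(w))*C)*d = (2*1)*(-3) = 2*(-3) = -6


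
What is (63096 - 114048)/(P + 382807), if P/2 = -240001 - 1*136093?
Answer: 16984/123127 ≈ 0.13794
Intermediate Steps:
P = -752188 (P = 2*(-240001 - 1*136093) = 2*(-240001 - 136093) = 2*(-376094) = -752188)
(63096 - 114048)/(P + 382807) = (63096 - 114048)/(-752188 + 382807) = -50952/(-369381) = -50952*(-1/369381) = 16984/123127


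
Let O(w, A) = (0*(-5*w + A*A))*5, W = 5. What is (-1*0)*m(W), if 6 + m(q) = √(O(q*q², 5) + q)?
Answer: 0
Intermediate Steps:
O(w, A) = 0 (O(w, A) = (0*(-5*w + A²))*5 = (0*(A² - 5*w))*5 = 0*5 = 0)
m(q) = -6 + √q (m(q) = -6 + √(0 + q) = -6 + √q)
(-1*0)*m(W) = (-1*0)*(-6 + √5) = 0*(-6 + √5) = 0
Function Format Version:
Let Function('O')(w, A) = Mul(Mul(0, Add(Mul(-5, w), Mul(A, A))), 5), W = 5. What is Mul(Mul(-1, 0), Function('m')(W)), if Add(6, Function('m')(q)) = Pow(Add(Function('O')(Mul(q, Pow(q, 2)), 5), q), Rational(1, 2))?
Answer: 0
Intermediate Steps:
Function('O')(w, A) = 0 (Function('O')(w, A) = Mul(Mul(0, Add(Mul(-5, w), Pow(A, 2))), 5) = Mul(Mul(0, Add(Pow(A, 2), Mul(-5, w))), 5) = Mul(0, 5) = 0)
Function('m')(q) = Add(-6, Pow(q, Rational(1, 2))) (Function('m')(q) = Add(-6, Pow(Add(0, q), Rational(1, 2))) = Add(-6, Pow(q, Rational(1, 2))))
Mul(Mul(-1, 0), Function('m')(W)) = Mul(Mul(-1, 0), Add(-6, Pow(5, Rational(1, 2)))) = Mul(0, Add(-6, Pow(5, Rational(1, 2)))) = 0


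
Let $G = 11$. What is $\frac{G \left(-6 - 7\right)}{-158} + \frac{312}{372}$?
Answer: $\frac{8541}{4898} \approx 1.7438$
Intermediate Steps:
$\frac{G \left(-6 - 7\right)}{-158} + \frac{312}{372} = \frac{11 \left(-6 - 7\right)}{-158} + \frac{312}{372} = 11 \left(-13\right) \left(- \frac{1}{158}\right) + 312 \cdot \frac{1}{372} = \left(-143\right) \left(- \frac{1}{158}\right) + \frac{26}{31} = \frac{143}{158} + \frac{26}{31} = \frac{8541}{4898}$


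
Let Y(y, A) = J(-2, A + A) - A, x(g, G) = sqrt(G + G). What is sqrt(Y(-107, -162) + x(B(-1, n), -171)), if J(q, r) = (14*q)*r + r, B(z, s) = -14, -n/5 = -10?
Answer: sqrt(8910 + 3*I*sqrt(38)) ≈ 94.393 + 0.098*I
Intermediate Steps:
n = 50 (n = -5*(-10) = 50)
x(g, G) = sqrt(2)*sqrt(G) (x(g, G) = sqrt(2*G) = sqrt(2)*sqrt(G))
J(q, r) = r + 14*q*r (J(q, r) = 14*q*r + r = r + 14*q*r)
Y(y, A) = -55*A (Y(y, A) = (A + A)*(1 + 14*(-2)) - A = (2*A)*(1 - 28) - A = (2*A)*(-27) - A = -54*A - A = -55*A)
sqrt(Y(-107, -162) + x(B(-1, n), -171)) = sqrt(-55*(-162) + sqrt(2)*sqrt(-171)) = sqrt(8910 + sqrt(2)*(3*I*sqrt(19))) = sqrt(8910 + 3*I*sqrt(38))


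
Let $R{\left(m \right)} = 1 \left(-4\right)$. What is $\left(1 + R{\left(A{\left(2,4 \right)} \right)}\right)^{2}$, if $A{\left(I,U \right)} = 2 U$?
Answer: $9$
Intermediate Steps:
$R{\left(m \right)} = -4$
$\left(1 + R{\left(A{\left(2,4 \right)} \right)}\right)^{2} = \left(1 - 4\right)^{2} = \left(-3\right)^{2} = 9$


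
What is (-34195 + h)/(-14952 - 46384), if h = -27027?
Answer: 30611/30668 ≈ 0.99814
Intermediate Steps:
(-34195 + h)/(-14952 - 46384) = (-34195 - 27027)/(-14952 - 46384) = -61222/(-61336) = -61222*(-1/61336) = 30611/30668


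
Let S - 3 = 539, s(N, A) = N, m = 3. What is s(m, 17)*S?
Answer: 1626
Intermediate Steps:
S = 542 (S = 3 + 539 = 542)
s(m, 17)*S = 3*542 = 1626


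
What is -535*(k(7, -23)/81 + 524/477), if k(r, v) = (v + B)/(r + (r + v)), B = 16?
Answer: -22906025/38637 ≈ -592.85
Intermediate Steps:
k(r, v) = (16 + v)/(v + 2*r) (k(r, v) = (v + 16)/(r + (r + v)) = (16 + v)/(v + 2*r))
-535*(k(7, -23)/81 + 524/477) = -535*(((16 - 23)/(-23 + 2*7))/81 + 524/477) = -535*((-7/(-23 + 14))*(1/81) + 524*(1/477)) = -535*((-7/(-9))*(1/81) + 524/477) = -535*(-1/9*(-7)*(1/81) + 524/477) = -535*((7/9)*(1/81) + 524/477) = -535*(7/729 + 524/477) = -535*42815/38637 = -22906025/38637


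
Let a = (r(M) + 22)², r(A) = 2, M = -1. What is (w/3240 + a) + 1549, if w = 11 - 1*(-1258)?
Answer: 255047/120 ≈ 2125.4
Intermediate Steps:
w = 1269 (w = 11 + 1258 = 1269)
a = 576 (a = (2 + 22)² = 24² = 576)
(w/3240 + a) + 1549 = (1269/3240 + 576) + 1549 = (1269*(1/3240) + 576) + 1549 = (47/120 + 576) + 1549 = 69167/120 + 1549 = 255047/120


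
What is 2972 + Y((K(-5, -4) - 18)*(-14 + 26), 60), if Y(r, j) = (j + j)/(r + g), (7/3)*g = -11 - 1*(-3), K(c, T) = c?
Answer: 484366/163 ≈ 2971.6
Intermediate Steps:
g = -24/7 (g = 3*(-11 - 1*(-3))/7 = 3*(-11 + 3)/7 = (3/7)*(-8) = -24/7 ≈ -3.4286)
Y(r, j) = 2*j/(-24/7 + r) (Y(r, j) = (j + j)/(r - 24/7) = (2*j)/(-24/7 + r) = 2*j/(-24/7 + r))
2972 + Y((K(-5, -4) - 18)*(-14 + 26), 60) = 2972 + 14*60/(-24 + 7*((-5 - 18)*(-14 + 26))) = 2972 + 14*60/(-24 + 7*(-23*12)) = 2972 + 14*60/(-24 + 7*(-276)) = 2972 + 14*60/(-24 - 1932) = 2972 + 14*60/(-1956) = 2972 + 14*60*(-1/1956) = 2972 - 70/163 = 484366/163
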